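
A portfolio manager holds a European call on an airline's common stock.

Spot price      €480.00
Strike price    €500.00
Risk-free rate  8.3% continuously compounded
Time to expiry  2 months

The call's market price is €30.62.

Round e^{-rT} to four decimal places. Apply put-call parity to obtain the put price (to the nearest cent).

€43.77

e^(−rT) = e^(−0.083·0.1667) = 0.9863
Put-call parity: C − P = S − K·e^(−rT) = 480 − 500·0.9863 = 480 − 493.1500 = -13.1500
P = C − (C − P) = 30.62 − (-13.1500) = 43.7700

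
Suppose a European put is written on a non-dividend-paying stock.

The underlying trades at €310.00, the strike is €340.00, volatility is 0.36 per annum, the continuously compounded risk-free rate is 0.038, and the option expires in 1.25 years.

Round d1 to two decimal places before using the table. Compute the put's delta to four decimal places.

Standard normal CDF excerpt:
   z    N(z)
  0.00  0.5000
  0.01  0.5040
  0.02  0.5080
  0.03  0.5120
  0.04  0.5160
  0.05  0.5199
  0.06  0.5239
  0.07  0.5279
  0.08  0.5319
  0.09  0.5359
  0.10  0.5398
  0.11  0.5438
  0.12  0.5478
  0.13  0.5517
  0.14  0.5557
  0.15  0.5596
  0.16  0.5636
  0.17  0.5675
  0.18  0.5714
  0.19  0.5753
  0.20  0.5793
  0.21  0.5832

-0.4641

σ√T = 0.36 × 1.1180 = 0.4025
ln(S/K) + (r + σ²/2)T = ln(310/340) + (0.038 + 0.36²/2)·1.25 = -0.0924 + 0.1285 = 0.0361
d₁ = 0.0361 / 0.4025 = 0.0898 which rounds to 0.09
N(d₁) = N(0.09) = 0.5359
Δ_put = N(d₁) − 1 = 0.5359 − 1 = -0.4641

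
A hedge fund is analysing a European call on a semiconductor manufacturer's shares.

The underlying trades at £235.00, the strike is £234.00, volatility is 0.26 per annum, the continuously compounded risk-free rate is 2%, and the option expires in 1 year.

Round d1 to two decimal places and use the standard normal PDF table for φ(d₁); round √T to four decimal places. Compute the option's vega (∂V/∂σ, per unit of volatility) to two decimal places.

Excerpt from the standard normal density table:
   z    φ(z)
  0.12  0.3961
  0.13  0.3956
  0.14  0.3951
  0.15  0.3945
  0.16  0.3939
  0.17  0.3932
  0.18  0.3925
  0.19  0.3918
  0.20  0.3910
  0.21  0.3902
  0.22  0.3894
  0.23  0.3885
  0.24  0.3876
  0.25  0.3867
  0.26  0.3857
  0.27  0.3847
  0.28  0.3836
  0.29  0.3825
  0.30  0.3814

σ√T = 0.26·√1 = 0.2600
d₁ = [ln(235/234) + (0.02 + ½·0.26²)·1] / (σ√T) = (0.0043 + 0.0538) / 0.2600 = 0.2233 which rounds to 0.22
√T = √1 = 1.0000
φ(d₁) = φ(0.22) = 0.3894
vega = S·φ(d₁)·√T = 235·0.3894·1.0000 = 91.5090
(Call and put vega coincide under Black-Scholes.)

91.51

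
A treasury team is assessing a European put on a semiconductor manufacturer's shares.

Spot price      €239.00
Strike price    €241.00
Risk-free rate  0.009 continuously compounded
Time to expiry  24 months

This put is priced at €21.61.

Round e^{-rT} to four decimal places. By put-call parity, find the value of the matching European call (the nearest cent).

€23.90

e^(−rT) = e^(−0.009·2) = 0.9822
Put-call parity: C − P = S − K·e^(−rT) = 239 − 241·0.9822 = 239 − 236.7102 = 2.2898
C = P + (C − P) = 21.61 + (2.2898) = 23.8998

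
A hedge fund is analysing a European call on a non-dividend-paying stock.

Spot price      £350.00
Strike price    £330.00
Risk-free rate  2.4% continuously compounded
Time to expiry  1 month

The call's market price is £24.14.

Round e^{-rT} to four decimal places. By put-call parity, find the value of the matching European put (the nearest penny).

e^(−rT) = e^(−0.024·0.08333) = 0.9980
Put-call parity: C − P = S − K·e^(−rT) = 350 − 330·0.9980 = 350 − 329.3400 = 20.6600
P = C − (C − P) = 24.14 − (20.6600) = 3.4800

£3.48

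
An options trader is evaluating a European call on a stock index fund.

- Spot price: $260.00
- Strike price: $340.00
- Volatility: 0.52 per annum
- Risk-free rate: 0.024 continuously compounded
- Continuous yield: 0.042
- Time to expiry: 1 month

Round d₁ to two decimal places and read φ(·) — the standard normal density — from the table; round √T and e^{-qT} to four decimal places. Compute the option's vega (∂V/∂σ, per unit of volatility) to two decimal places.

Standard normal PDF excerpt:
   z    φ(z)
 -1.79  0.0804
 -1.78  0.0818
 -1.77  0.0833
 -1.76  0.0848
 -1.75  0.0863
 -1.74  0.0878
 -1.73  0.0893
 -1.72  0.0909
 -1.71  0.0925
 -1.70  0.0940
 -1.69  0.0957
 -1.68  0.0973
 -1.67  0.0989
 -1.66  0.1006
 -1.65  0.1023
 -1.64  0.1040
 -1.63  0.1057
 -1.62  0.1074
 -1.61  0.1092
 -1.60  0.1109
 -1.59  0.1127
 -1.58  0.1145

6.80

σ√T = 0.52 × 0.2887 = 0.1501
d₁ = [ln(260/340) + (0.024 − 0.042 + 0.52²/2)·0.08333] / 0.1501 = [-0.2683 + 0.0098] / 0.1501 = -1.7220 ≈ -1.72
√T = √0.08333 = 0.2887
φ(d₁) = φ(-1.72) = 0.0909
exp(−qT) = exp(−0.042·0.08333) = 0.9965
vega = S·exp(−qT)·φ(d₁)·√T = 260·0.9965·0.0909·0.2887 = 6.7993
(Vega is the same for a European call and put with the same parameters.)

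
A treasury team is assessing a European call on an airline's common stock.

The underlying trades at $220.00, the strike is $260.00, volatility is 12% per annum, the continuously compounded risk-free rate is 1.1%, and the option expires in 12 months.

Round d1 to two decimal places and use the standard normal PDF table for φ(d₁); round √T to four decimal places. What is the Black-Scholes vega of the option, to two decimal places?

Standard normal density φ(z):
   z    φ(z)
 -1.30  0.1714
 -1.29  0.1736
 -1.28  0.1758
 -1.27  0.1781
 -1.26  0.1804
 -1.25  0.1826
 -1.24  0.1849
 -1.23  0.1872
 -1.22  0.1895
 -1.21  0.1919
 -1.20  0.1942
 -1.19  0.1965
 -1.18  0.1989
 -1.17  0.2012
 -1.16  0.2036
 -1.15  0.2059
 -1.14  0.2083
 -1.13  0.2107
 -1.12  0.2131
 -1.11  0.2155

40.68

σ√T = 0.12 × 1.0000 = 0.1200
d₁ = [ln(220/260) + (0.011 + 0.12²/2)·1] / 0.1200 = [-0.1671 + 0.0182] / 0.1200 = -1.2405 which rounds to -1.24
√T = √1 = 1.0000
φ(d₁) = φ(-1.24) = 0.1849
vega = S·φ(d₁)·√T = 220·0.1849·1.0000 = 40.6780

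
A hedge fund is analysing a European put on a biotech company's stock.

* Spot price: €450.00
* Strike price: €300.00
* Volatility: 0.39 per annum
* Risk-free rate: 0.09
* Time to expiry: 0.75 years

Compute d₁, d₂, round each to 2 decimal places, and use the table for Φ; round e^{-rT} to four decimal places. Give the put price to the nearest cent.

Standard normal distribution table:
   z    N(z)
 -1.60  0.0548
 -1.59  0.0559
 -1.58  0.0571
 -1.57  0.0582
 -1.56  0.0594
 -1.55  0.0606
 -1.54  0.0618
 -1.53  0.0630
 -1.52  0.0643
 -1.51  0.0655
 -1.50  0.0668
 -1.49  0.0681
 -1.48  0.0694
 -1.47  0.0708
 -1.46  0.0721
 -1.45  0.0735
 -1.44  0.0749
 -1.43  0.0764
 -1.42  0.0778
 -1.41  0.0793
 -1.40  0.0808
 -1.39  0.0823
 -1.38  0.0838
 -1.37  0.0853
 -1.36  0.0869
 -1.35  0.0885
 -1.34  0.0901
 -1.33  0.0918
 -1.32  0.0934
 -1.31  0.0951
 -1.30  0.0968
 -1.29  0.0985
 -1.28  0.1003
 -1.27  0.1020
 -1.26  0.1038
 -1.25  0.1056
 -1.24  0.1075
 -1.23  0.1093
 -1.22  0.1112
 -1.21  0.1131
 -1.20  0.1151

€4.46

σ√T = 0.39·√0.75 = 0.3377
d₁ = [ln(450/300) + (0.09 + 0.39²/2)·0.75] / 0.3377 = [0.4055 + 0.1245] / 0.3377 = 1.5692 ⇒ 1.57
d₂ = d₁ − σ√T = 1.5692 − 0.3377 = 1.2315 ⇒ 1.23
exp(−rT) = exp(−0.09·0.75) = 0.9347
N(−d₂) = N(-1.23) = 0.1093;  N(−d₁) = N(-1.57) = 0.0582
P = 300·0.9347·0.1093 − 450·0.0582 = 30.6488 − 26.1900 = 4.4588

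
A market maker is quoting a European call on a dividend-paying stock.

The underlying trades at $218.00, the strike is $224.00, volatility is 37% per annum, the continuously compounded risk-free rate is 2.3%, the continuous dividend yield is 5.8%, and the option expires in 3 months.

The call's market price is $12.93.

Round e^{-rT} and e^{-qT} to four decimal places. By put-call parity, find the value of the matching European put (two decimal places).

$20.79

e^(−qT) = e^(−0.058·0.25) = 0.9856;  e^(−rT) = e^(−0.023·0.25) = 0.9943
Put-call parity: C − P = S·e^(−qT) − K·e^(−rT) = 218·0.9856 − 224·0.9943 = 214.8608 − 222.7232 = -7.8624
P = C − (C − P) = 12.93 − (-7.8624) = 20.7924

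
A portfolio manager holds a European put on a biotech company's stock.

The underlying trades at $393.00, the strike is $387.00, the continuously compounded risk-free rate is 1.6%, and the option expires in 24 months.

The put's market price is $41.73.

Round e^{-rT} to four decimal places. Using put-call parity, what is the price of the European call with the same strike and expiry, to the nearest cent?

$59.92

exp(−rT) = exp(−0.016·2) = 0.9685
Put-call parity: C − P = S − K·e^(−rT) = 393 − 387·0.9685 = 393 − 374.8095 = 18.1905
C = P + (C − P) = 41.73 + (18.1905) = 59.9205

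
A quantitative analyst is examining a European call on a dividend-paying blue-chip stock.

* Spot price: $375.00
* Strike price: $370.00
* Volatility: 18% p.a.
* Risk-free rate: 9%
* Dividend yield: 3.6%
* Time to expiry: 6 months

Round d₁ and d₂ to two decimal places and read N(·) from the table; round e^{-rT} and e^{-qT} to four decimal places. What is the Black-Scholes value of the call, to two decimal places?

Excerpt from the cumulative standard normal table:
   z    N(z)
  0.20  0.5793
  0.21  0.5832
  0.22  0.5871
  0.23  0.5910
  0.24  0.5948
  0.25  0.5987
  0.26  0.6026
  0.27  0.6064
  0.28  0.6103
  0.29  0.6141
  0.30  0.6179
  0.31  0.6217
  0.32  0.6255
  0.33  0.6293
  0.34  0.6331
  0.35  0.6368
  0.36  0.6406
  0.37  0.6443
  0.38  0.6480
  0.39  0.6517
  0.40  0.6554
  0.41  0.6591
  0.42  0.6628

σ√T = 0.18·√0.5 = 0.1273
d₁ = [ln(375/370) + (0.09 − 0.036 + 0.18²/2)·0.5] / 0.1273 = [0.0134 + 0.0351] / 0.1273 = 0.3812 ⇒ 0.38
d₂ = d₁ − σ√T = 0.3812 − 0.1273 = 0.2540 ⇒ 0.25
exp(−qT) = exp(−0.036·0.5) = 0.9822;  exp(−rT) = exp(−0.09·0.5) = 0.9560
N(d₁) = N(0.38) = 0.6480;  N(d₂) = N(0.25) = 0.5987
C = 375·0.9822·0.6480 − 370·0.9560·0.5987 = 238.6746 − 211.7722 = 26.9024

$26.90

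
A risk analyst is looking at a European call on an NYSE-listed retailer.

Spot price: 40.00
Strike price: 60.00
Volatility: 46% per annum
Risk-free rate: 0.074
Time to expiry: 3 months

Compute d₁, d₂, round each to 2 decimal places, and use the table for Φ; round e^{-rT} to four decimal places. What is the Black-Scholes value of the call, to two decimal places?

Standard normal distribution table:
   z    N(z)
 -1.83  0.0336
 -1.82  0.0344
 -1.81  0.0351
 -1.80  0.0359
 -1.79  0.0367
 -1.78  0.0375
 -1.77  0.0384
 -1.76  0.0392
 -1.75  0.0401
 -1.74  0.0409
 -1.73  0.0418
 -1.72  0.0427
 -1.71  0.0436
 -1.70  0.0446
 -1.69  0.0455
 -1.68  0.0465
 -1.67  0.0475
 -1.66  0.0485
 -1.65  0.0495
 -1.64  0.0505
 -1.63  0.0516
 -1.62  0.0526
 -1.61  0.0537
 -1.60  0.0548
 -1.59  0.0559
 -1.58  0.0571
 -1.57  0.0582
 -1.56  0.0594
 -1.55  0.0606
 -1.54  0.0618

σ√T = 0.46 × 0.5000 = 0.2300
d₁ = [ln(40/60) + (0.074 + 0.46²/2)·0.25] / 0.2300 = [-0.4055 + 0.0450] / 0.2300 = -1.5675 ⇒ -1.57
d₂ = d₁ − σ√T = -1.5675 − 0.2300 = -1.7975 ⇒ -1.80
exp(−rT) = exp(−0.074·0.25) = 0.9817
N(d₁) = N(-1.57) = 0.0582;  N(d₂) = N(-1.80) = 0.0359
C = 40·0.0582 − 60·0.9817·0.0359 = 2.3280 − 2.1146 = 0.2134

0.21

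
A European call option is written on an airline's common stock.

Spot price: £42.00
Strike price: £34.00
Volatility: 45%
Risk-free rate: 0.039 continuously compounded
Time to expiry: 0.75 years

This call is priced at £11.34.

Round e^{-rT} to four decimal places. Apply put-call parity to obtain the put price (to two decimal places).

e^(−rT) = e^(−0.039·0.75) = 0.9712
Put-call parity: C − P = S − K·e^(−rT) = 42 − 34·0.9712 = 42 − 33.0208 = 8.9792
P = C − (C − P) = 11.34 − (8.9792) = 2.3608

£2.36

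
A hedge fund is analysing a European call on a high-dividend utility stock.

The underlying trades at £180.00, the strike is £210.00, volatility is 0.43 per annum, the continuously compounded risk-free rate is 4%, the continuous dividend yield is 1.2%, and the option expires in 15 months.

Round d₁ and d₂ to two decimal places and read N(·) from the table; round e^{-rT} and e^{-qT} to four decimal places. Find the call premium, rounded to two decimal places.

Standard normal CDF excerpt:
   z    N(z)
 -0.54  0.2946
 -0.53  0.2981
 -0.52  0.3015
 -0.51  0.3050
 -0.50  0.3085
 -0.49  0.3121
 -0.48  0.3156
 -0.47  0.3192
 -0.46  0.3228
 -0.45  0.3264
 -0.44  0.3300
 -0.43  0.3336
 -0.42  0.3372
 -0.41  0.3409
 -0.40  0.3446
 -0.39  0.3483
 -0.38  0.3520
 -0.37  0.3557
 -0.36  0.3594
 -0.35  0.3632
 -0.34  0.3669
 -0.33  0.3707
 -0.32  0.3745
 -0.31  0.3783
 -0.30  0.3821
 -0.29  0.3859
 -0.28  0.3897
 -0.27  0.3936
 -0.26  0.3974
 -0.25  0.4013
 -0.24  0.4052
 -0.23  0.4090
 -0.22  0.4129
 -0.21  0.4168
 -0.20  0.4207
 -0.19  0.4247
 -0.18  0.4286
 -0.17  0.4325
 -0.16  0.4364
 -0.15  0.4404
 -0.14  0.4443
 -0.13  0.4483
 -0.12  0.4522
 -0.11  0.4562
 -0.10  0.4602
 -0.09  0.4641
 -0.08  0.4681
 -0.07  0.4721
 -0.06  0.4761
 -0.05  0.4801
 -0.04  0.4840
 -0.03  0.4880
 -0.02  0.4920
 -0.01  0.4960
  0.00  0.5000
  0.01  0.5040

£25.61

σ√T = 0.43 × 1.1180 = 0.4808
ln(S/K) + (r − q + σ²/2)T = ln(180/210) + (0.04 − 0.012 + 0.43²/2)·1.25 = -0.1542 + 0.1506 = -0.0036
d₁ = -0.0036 / 0.4808 = -0.0075 which rounds to -0.01
d₂ = d₁ − σ√T = -0.0075 − 0.4808 = -0.4882 which rounds to -0.49
e^(−qT) = e^(−0.012·1.25) = 0.9851;  e^(−rT) = e^(−0.04·1.25) = 0.9512
N(d₁) = N(-0.01) = 0.4960;  N(d₂) = N(-0.49) = 0.3121
C = 180·0.9851·0.4960 − 210·0.9512·0.3121 = 87.9497 − 62.3426 = 25.6071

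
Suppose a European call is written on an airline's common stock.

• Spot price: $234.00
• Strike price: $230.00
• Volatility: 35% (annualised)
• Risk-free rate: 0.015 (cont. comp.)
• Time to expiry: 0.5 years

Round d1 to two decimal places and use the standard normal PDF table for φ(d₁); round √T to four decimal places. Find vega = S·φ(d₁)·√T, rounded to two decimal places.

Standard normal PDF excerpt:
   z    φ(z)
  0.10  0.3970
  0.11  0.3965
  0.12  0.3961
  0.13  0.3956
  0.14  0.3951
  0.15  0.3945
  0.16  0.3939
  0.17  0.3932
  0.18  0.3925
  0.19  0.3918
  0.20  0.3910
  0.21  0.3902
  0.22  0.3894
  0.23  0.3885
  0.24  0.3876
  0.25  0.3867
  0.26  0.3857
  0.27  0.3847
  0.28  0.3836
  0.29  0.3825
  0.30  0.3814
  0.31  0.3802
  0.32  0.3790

σ√T = 0.35·√0.5 = 0.2475
ln(S/K) + (r + σ²/2)T = ln(234/230) + (0.015 + 0.35²/2)·0.5 = 0.0172 + 0.0381 = 0.0554
d₁ = 0.0554 / 0.2475 = 0.2237 which rounds to 0.22
√T = √0.5 = 0.7071
φ(d₁) = φ(0.22) = 0.3894
vega = S·φ(d₁)·√T = 234·0.3894·0.7071 = 64.4307

64.43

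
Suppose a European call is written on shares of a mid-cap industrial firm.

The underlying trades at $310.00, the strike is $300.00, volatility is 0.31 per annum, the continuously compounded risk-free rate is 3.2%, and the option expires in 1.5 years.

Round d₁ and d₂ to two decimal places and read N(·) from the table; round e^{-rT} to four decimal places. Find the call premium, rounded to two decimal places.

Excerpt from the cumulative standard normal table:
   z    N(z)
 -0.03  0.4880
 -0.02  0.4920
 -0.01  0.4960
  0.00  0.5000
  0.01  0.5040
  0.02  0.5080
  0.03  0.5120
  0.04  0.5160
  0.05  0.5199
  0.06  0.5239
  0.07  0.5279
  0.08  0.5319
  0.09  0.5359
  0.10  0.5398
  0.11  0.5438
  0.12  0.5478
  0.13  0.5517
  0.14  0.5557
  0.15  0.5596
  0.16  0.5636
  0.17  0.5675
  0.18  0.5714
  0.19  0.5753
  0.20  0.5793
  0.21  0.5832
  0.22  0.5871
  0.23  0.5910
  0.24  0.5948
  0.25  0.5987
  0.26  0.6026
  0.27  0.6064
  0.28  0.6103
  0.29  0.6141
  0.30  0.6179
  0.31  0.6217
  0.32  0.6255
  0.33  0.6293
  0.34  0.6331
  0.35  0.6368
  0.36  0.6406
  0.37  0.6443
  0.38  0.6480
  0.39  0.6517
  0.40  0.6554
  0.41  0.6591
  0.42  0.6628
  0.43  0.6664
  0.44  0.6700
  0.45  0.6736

σ√T = 0.31 × 1.2247 = 0.3797
ln(S/K) + (r + σ²/2)T = ln(310/300) + (0.032 + 0.31²/2)·1.5 = 0.0328 + 0.1201 = 0.1529
d₁ = 0.1529 / 0.3797 = 0.4026 ⇒ 0.40
d₂ = d₁ − σ√T = 0.4026 − 0.3797 = 0.0230 ⇒ 0.02
exp(−rT) = exp(−0.032·1.5) = 0.9531
N(d₁) = N(0.40) = 0.6554;  N(d₂) = N(0.02) = 0.5080
C = 310·0.6554 − 300·0.9531·0.5080 = 203.1740 − 145.2524 = 57.9216

$57.92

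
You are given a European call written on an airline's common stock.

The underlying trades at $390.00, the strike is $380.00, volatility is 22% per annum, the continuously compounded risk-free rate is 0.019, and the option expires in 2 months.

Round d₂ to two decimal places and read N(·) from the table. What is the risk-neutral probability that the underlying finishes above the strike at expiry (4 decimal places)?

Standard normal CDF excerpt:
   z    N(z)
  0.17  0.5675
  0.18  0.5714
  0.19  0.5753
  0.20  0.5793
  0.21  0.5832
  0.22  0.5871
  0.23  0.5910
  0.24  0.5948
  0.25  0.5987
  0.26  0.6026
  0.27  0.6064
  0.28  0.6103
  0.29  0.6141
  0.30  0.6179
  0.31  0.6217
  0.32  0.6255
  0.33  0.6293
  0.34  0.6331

σ√T = 0.22 × 0.4082 = 0.0898
d₁ = [ln(390/380) + (0.019 + ½·0.22²)·0.1667] / (σ√T) = (0.0260 + 0.0072) / 0.0898 = 0.3694 ≈ 0.37
d₂ = 0.3694 − 0.0898 = 0.2796 ≈ 0.28
Pr(exercise) under Q = N(d₂) = 0.6103

0.6103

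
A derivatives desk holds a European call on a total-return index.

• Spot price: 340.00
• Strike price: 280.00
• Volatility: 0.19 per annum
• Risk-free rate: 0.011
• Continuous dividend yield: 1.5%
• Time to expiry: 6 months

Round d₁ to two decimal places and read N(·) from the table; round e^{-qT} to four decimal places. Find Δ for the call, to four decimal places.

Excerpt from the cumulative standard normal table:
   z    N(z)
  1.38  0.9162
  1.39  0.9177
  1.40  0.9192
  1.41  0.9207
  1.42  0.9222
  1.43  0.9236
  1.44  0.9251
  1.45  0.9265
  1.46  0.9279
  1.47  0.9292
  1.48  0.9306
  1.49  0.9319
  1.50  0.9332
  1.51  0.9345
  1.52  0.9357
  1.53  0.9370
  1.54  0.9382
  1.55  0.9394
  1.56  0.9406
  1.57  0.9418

0.9262

T = 0.5;  σ√T = 0.1344
d₁ = [ln(340/280) + (0.011 − 0.015 + 0.19²/2)·0.5] / 0.1344 = [0.1942 + 0.0070] / 0.1344 = 1.4974 which rounds to 1.50
N(d₁) = N(1.50) = 0.9332
Δ_call = e^(−qT)·N(d₁) = 0.9925·0.9332 = 0.9262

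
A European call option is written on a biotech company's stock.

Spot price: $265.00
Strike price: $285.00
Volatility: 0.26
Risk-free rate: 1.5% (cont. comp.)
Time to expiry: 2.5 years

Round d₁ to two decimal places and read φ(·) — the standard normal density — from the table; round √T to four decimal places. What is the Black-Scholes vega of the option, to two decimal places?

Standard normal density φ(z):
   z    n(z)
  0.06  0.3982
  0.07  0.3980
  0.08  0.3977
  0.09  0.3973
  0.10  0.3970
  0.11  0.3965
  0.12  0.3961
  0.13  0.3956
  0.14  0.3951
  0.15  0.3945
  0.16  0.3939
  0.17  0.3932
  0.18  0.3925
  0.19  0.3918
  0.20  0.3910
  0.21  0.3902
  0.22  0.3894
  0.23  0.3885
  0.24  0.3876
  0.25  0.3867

165.96

σ√T = 0.26 × 1.5811 = 0.4111
d₁ = [ln(265/285) + (0.015 + ½·0.26²)·2.5] / (σ√T) = (-0.0728 + 0.1220) / 0.4111 = 0.1198 ≈ 0.12
√T = √2.5 = 1.5811
φ(d₁) = φ(0.12) = 0.3961
vega = S·φ(d₁)·√T = 265·0.3961·1.5811 = 165.9625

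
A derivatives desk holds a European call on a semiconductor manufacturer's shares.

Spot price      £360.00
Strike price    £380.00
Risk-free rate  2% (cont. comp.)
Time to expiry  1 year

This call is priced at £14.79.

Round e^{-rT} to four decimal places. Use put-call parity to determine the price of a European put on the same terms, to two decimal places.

exp(−rT) = exp(−0.02·1) = 0.9802
Put-call parity: C − P = S − K·e^(−rT) = 360 − 380·0.9802 = 360 − 372.4760 = -12.4760
P = C − (C − P) = 14.79 − (-12.4760) = 27.2660

£27.27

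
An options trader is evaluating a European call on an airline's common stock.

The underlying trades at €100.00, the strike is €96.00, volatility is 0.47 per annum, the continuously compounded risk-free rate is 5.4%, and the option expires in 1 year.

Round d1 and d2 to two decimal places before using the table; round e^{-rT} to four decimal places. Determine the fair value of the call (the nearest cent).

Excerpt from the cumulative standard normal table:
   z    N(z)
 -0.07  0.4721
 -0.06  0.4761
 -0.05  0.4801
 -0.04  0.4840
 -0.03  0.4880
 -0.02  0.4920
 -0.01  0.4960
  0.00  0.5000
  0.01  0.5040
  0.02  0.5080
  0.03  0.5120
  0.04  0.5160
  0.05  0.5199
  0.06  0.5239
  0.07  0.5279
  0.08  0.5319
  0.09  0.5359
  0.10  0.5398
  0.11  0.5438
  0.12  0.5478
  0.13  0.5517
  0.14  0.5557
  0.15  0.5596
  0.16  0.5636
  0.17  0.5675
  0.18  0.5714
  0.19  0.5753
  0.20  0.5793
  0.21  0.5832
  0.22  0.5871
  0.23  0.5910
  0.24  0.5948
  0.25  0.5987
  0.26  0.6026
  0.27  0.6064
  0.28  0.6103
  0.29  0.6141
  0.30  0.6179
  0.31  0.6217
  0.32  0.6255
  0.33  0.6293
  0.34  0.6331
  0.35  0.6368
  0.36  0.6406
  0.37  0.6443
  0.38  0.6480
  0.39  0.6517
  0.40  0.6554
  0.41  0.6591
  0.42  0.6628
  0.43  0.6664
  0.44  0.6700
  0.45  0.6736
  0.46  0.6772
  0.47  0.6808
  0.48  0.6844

€22.62

σ√T = 0.47·√1 = 0.4700
d₁ = [ln(100/96) + (0.054 + 0.47²/2)·1] / 0.4700 = [0.0408 + 0.1644] / 0.4700 = 0.4367 ≈ 0.44
d₂ = d₁ − σ√T = 0.4367 − 0.4700 = -0.0333 ≈ -0.03
e^(−rT) = e^(−0.054·1) = 0.9474
C = 100·N(0.44) − 96·0.9474·N(-0.03) = 100·0.6700 − 96·0.9474·0.4880 = 67.0000 − 44.3838 = 22.6162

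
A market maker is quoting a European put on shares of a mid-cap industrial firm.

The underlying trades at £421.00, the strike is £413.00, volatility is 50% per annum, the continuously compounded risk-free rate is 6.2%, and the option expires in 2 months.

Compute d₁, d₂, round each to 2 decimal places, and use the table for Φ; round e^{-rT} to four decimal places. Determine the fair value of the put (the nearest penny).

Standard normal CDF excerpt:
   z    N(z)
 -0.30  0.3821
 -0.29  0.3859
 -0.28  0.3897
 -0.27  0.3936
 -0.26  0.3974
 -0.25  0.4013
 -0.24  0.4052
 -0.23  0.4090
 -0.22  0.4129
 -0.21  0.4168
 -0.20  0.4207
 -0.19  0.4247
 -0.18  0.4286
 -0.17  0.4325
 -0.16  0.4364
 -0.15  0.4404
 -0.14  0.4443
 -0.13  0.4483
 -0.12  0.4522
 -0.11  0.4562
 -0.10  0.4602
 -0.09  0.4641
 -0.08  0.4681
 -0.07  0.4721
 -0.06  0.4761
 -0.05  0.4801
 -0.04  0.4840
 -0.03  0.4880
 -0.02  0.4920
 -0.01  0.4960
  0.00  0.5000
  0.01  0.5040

T = 0.1667;  σ√T = 0.2041
ln(S/K) + (r + σ²/2)T = ln(421/413) + (0.062 + 0.5²/2)·0.1667 = 0.0192 + 0.0312 = 0.0504
d₁ = 0.0504 / 0.2041 = 0.2467 → 0.25
d₂ = d₁ − σ√T = 0.2467 − 0.2041 = 0.0425 → 0.04
exp(−rT) = exp(−0.062·0.1667) = 0.9897
P = 413·0.9897·N(-0.04) − 421·N(-0.25) = 413·0.9897·0.4840 − 421·0.4013 = 197.8331 − 168.9473 = 28.8858

£28.89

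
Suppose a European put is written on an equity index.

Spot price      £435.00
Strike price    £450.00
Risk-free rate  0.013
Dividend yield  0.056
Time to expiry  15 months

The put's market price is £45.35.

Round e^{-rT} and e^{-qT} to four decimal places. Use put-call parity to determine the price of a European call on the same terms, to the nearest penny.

£8.19

exp(−qT) = exp(−0.056·1.25) = 0.9324;  exp(−rT) = exp(−0.013·1.25) = 0.9839
Put-call parity: C − P = S·e^(−qT) − K·e^(−rT) = 435·0.9324 − 450·0.9839 = 405.5940 − 442.7550 = -37.1610
C = P + (C − P) = 45.35 + (-37.1610) = 8.1890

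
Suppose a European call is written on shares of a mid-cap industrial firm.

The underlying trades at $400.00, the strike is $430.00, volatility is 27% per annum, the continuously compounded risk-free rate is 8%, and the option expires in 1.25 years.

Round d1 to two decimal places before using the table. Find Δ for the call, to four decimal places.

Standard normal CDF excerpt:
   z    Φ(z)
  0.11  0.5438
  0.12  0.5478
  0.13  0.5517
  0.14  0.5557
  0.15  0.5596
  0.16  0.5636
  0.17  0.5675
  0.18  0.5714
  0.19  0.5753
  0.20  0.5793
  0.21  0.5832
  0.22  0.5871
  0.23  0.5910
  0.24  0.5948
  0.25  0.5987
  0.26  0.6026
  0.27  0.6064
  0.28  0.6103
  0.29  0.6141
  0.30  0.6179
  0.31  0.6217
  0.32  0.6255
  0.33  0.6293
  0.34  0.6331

σ√T = 0.27·√1.25 = 0.3019
ln(S/K) + (r + σ²/2)T = ln(400/430) + (0.08 + 0.27²/2)·1.25 = -0.0723 + 0.1456 = 0.0732
d₁ = 0.0732 / 0.3019 = 0.2426 which rounds to 0.24
N(d₁) = N(0.24) = 0.5948
Δ_call = N(d₁) = 0.5948

0.5948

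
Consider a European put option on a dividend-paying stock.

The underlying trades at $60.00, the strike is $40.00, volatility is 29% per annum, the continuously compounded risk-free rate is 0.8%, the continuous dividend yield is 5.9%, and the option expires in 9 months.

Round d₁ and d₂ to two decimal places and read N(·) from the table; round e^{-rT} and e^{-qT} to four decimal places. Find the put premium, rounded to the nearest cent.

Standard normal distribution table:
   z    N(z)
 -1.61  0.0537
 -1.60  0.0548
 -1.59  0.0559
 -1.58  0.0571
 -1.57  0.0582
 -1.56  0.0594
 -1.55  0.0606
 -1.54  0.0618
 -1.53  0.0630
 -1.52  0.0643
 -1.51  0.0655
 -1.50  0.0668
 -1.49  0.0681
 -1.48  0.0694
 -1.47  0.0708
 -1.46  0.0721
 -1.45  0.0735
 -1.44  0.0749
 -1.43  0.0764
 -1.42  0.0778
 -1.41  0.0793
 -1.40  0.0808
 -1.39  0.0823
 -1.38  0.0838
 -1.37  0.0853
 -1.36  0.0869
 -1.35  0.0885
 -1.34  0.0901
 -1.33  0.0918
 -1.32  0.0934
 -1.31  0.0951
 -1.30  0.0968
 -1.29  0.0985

$0.37

σ√T = 0.29 × 0.8660 = 0.2511
d₁ = [ln(60/40) + (0.008 − 0.059 + 0.29²/2)·0.75] / 0.2511 = [0.4055 − 0.0067] / 0.2511 = 1.5877 → 1.59
d₂ = d₁ − σ√T = 1.5877 − 0.2511 = 1.3366 → 1.34
e^(−qT) = e^(−0.059·0.75) = 0.9567;  e^(−rT) = e^(−0.008·0.75) = 0.9940
N(−d₂) = N(-1.34) = 0.0901;  N(−d₁) = N(-1.59) = 0.0559
P = 40·0.9940·0.0901 − 60·0.9567·0.0559 = 3.5824 − 3.2088 = 0.3736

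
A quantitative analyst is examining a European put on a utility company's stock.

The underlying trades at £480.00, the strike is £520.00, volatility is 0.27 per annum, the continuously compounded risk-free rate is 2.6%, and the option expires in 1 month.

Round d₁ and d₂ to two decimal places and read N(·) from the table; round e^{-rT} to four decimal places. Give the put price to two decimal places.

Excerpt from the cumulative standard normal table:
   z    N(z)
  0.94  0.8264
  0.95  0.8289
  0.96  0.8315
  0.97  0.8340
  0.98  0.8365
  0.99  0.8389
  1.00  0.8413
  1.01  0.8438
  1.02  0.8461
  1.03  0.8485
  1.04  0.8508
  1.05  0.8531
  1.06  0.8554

£42.32

T = 0.08333;  σ√T = 0.0779
d₁ = [ln(480/520) + (0.026 + 0.27²/2)·0.08333] / 0.0779 = [-0.0800 + 0.0052] / 0.0779 = -0.9602 → -0.96
d₂ = d₁ − σ√T = -0.9602 − 0.0779 = -1.0381 → -1.04
exp(−rT) = exp(−0.026·0.08333) = 0.9978
N(−d₂) = N(1.04) = 0.8508;  N(−d₁) = N(0.96) = 0.8315
P = 520·0.9978·0.8508 − 480·0.8315 = 441.4427 − 399.1200 = 42.3227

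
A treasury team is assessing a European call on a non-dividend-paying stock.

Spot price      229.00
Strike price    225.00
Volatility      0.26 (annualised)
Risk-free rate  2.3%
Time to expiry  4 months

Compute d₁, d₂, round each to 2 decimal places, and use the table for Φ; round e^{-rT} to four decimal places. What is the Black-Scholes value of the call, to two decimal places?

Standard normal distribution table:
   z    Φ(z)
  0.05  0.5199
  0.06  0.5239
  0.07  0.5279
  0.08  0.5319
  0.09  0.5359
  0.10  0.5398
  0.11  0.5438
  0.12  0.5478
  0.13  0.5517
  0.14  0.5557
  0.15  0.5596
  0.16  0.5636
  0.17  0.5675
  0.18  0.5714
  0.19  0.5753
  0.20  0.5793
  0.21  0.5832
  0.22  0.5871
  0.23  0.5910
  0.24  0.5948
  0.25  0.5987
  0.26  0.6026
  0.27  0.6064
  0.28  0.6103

σ√T = 0.26·√0.3333 = 0.1501
d₁ = [ln(229/225) + (0.023 + 0.26²/2)·0.3333] / 0.1501 = [0.0176 + 0.0189] / 0.1501 = 0.2435 ≈ 0.24
d₂ = d₁ − σ√T = 0.2435 − 0.1501 = 0.0934 ≈ 0.09
exp(−rT) = exp(−0.023·0.3333) = 0.9924
C = 229·N(0.24) − 225·0.9924·N(0.09) = 229·0.5948 − 225·0.9924·0.5359 = 136.2092 − 119.6611 = 16.5481

16.55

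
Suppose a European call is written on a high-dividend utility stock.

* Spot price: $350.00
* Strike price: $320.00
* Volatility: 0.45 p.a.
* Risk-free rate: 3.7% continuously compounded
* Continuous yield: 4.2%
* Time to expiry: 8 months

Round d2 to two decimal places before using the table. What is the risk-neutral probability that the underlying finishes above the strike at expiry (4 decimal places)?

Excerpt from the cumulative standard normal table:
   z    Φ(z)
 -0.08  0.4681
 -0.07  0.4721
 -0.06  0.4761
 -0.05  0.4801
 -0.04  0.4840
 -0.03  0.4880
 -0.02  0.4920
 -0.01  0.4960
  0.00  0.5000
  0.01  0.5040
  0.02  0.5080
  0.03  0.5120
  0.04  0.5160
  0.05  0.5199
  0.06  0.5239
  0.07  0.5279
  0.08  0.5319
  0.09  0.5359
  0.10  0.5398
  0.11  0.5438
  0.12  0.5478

0.5199

σ√T = 0.45 × 0.8165 = 0.3674
d₁ = [ln(350/320) + (0.037 − 0.042 + 0.45²/2)·0.6667] / 0.3674 = [0.0896 + 0.0642] / 0.3674 = 0.4185 ≈ 0.42
d₂ = d₁ − σ√T = 0.4185 − 0.3674 = 0.0511 ≈ 0.05
Risk-neutral Pr[S_T > K] = N(d₂) = N(0.05) = 0.5199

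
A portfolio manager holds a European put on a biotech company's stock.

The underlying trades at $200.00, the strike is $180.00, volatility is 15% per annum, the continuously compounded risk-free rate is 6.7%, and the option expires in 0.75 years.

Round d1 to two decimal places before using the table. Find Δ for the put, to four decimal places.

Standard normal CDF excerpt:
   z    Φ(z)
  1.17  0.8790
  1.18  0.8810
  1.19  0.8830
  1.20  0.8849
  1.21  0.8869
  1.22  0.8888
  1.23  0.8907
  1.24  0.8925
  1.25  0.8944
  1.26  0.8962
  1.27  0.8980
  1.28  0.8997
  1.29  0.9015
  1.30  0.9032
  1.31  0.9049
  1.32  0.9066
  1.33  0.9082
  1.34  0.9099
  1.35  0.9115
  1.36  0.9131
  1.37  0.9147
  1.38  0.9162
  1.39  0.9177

T = 0.75;  σ√T = 0.1299
d₁ = [ln(200/180) + (0.067 + 0.15²/2)·0.75] / 0.1299 = [0.1054 + 0.0587] / 0.1299 = 1.2628 ⇒ 1.26
N(d₁) = N(1.26) = 0.8962
Δ_put = N(d₁) − 1 = 0.8962 − 1 = -0.1038

-0.1038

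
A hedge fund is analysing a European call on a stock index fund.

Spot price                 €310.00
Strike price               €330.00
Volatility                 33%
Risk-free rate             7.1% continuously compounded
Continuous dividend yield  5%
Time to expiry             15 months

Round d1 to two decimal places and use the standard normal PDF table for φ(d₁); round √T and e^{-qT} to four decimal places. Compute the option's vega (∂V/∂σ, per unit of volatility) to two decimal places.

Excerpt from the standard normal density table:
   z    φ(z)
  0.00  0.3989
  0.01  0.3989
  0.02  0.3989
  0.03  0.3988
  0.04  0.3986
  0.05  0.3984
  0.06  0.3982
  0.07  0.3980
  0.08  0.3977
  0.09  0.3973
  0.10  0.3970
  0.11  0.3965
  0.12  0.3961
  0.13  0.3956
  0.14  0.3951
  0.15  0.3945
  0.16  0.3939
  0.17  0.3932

129.35

T = 1.25;  σ√T = 0.3690
d₁ = [ln(310/330) + (0.071 − 0.05 + ½·0.33²)·1.25] / (σ√T) = (-0.0625 + 0.0943) / 0.3690 = 0.0862 which rounds to 0.09
√T = √1.25 = 1.1180
φ(d₁) = φ(0.09) = 0.3973
e^(−qT) = e^(−0.05·1.25) = 0.9394
vega = S·e^(−qT)·φ(d₁)·√T = 310·0.9394·0.3973·1.1180 = 129.3518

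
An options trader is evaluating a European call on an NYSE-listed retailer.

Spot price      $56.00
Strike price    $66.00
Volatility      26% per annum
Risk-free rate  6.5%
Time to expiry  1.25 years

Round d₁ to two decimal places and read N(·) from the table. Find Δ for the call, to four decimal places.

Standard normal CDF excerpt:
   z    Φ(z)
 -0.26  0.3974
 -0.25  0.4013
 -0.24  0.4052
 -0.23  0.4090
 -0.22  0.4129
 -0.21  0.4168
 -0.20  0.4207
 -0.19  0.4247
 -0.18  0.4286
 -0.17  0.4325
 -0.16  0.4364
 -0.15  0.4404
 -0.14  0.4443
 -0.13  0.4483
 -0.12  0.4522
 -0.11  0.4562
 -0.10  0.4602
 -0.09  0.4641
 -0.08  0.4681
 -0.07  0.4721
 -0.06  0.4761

0.4443

T = 1.25;  σ√T = 0.2907
d₁ = [ln(56/66) + (0.065 + 0.26²/2)·1.25] / 0.2907 = [-0.1643 + 0.1235] / 0.2907 = -0.1404 ≈ -0.14
N(d₁) = N(-0.14) = 0.4443
Δ_call = N(d₁) = 0.4443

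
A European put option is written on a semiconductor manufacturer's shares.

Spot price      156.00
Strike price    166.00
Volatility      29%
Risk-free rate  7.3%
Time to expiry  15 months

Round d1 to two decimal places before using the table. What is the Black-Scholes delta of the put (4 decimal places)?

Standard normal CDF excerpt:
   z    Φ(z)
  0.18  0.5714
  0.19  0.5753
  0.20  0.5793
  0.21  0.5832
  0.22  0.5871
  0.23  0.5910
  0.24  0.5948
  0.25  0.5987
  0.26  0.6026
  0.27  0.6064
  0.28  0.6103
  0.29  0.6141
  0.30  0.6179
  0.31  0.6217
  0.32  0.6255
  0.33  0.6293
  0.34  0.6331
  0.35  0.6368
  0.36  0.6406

σ√T = 0.29 × 1.1180 = 0.3242
d₁ = [ln(156/166) + (0.073 + 0.29²/2)·1.25] / 0.3242 = [-0.0621 + 0.1438] / 0.3242 = 0.2519 ≈ 0.25
N(d₁) = N(0.25) = 0.5987
Δ_put = N(d₁) − 1 = 0.5987 − 1 = -0.4013

-0.4013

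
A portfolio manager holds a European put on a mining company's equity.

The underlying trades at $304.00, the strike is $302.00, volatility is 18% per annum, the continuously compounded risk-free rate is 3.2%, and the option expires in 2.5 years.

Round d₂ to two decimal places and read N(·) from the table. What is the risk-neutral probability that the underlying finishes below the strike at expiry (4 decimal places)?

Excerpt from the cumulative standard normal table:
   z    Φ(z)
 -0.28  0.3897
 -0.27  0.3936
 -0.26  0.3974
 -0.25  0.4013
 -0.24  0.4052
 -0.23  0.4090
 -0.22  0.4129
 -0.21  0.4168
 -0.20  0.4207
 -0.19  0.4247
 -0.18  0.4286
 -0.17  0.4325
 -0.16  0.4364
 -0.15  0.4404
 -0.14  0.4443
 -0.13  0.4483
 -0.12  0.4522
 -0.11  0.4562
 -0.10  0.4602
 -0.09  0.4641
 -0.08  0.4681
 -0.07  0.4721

0.4364

σ√T = 0.18·√2.5 = 0.2846
d₁ = [ln(304/302) + (0.032 + 0.18²/2)·2.5] / 0.2846 = [0.0066 + 0.1205] / 0.2846 = 0.4466 ⇒ 0.45
d₂ = d₁ − σ√T = 0.4466 − 0.2846 = 0.1620 ⇒ 0.16
Risk-neutral Pr[S_T < K] = N(−d₂) = N(-0.16) = 0.4364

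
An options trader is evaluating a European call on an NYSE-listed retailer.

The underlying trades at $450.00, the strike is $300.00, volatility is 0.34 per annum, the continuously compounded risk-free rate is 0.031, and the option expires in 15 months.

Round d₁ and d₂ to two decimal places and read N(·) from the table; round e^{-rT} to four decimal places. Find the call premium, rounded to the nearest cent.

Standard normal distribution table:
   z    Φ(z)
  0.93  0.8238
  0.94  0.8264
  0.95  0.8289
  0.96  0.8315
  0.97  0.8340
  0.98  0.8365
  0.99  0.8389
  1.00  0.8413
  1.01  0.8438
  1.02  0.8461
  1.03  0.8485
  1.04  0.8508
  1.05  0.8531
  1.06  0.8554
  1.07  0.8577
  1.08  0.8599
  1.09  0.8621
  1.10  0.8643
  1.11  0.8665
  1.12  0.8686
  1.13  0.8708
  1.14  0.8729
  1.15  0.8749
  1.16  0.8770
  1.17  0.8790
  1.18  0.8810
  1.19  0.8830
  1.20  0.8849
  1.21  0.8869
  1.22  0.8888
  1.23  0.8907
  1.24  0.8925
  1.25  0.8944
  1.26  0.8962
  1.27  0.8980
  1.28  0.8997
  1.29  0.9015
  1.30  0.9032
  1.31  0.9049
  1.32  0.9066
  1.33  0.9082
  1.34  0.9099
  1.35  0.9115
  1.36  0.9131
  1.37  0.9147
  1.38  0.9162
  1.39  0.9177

$169.48

σ√T = 0.34·√1.25 = 0.3801
d₁ = [ln(450/300) + (0.031 + 0.34²/2)·1.25] / 0.3801 = [0.4055 + 0.1110] / 0.3801 = 1.3586 ⇒ 1.36
d₂ = d₁ − σ√T = 1.3586 − 0.3801 = 0.9785 ⇒ 0.98
e^(−rT) = e^(−0.031·1.25) = 0.9620
N(d₁) = N(1.36) = 0.9131;  N(d₂) = N(0.98) = 0.8365
C = 450·0.9131 − 300·0.9620·0.8365 = 410.8950 − 241.4139 = 169.4811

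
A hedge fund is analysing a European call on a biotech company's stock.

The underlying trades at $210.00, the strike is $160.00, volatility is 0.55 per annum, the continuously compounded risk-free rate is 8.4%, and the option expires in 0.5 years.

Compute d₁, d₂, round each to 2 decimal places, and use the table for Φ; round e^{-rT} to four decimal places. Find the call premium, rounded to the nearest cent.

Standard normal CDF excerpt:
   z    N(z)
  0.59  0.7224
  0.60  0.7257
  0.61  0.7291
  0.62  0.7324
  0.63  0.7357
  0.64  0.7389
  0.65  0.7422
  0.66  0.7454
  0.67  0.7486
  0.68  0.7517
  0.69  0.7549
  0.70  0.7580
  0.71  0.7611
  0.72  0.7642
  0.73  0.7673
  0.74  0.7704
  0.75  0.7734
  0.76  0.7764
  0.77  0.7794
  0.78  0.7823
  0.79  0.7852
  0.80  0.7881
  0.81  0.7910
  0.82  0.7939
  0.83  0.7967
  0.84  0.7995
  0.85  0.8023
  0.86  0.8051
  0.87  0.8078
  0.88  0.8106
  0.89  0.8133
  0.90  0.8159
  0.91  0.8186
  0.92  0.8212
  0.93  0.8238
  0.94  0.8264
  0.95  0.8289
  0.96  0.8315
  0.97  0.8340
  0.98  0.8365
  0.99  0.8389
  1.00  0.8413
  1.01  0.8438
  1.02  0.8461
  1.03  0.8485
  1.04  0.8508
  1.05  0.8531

$64.81

T = 0.5;  σ√T = 0.3889
d₁ = [ln(210/160) + (0.084 + 0.55²/2)·0.5] / 0.3889 = [0.2719 + 0.1176] / 0.3889 = 1.0017 → 1.00
d₂ = d₁ − σ√T = 1.0017 − 0.3889 = 0.6128 → 0.61
exp(−rT) = exp(−0.084·0.5) = 0.9589
N(d₁) = N(1.00) = 0.8413;  N(d₂) = N(0.61) = 0.7291
C = 210·0.8413 − 160·0.9589·0.7291 = 176.6730 − 111.8614 = 64.8116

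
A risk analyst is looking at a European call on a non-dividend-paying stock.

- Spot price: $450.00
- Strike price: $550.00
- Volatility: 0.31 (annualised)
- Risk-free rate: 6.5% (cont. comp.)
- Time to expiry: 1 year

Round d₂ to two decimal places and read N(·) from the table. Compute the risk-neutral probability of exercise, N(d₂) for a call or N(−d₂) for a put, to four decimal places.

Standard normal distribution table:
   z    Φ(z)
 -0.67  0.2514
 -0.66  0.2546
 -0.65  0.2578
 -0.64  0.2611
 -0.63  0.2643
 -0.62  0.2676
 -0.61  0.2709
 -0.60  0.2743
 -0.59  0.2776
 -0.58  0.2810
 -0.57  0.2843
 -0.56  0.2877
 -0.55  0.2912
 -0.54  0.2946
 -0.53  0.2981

σ√T = 0.31 × 1.0000 = 0.3100
d₁ = [ln(450/550) + (0.065 + ½·0.31²)·1] / (σ√T) = (-0.2007 + 0.1131) / 0.3100 = -0.2826 ⇒ -0.28
d₂ = -0.2826 − 0.3100 = -0.5926 ⇒ -0.59
Pr(exercise) under Q = N(d₂) = 0.2776

0.2776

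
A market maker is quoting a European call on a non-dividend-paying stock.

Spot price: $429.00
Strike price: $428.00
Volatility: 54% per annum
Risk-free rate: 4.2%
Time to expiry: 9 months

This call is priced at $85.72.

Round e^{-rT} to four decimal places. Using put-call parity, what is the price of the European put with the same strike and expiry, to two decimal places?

exp(−rT) = exp(−0.042·0.75) = 0.9690
Put-call parity: C − P = S − K·e^(−rT) = 429 − 428·0.9690 = 429 − 414.7320 = 14.2680
P = C − (C − P) = 85.72 − (14.2680) = 71.4520

$71.45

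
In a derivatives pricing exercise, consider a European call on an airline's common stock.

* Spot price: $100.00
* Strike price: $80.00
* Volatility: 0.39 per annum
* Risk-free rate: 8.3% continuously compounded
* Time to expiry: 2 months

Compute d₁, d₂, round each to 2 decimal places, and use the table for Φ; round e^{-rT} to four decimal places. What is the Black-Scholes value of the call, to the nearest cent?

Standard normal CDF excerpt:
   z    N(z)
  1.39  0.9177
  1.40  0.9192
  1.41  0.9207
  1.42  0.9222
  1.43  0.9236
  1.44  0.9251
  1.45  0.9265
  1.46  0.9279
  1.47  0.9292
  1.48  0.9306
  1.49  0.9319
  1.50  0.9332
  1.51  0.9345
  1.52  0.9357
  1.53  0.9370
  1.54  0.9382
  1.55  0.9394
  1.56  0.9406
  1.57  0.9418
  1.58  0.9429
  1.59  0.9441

σ√T = 0.39·√0.1667 = 0.1592
d₁ = [ln(100/80) + (0.083 + 0.39²/2)·0.1667] / 0.1592 = [0.2231 + 0.0265] / 0.1592 = 1.5680 ⇒ 1.57
d₂ = d₁ − σ√T = 1.5680 − 0.1592 = 1.4088 ⇒ 1.41
exp(−rT) = exp(−0.083·0.1667) = 0.9863
N(d₁) = N(1.57) = 0.9418;  N(d₂) = N(1.41) = 0.9207
C = 100·0.9418 − 80·0.9863·0.9207 = 94.1800 − 72.6469 = 21.5331

$21.53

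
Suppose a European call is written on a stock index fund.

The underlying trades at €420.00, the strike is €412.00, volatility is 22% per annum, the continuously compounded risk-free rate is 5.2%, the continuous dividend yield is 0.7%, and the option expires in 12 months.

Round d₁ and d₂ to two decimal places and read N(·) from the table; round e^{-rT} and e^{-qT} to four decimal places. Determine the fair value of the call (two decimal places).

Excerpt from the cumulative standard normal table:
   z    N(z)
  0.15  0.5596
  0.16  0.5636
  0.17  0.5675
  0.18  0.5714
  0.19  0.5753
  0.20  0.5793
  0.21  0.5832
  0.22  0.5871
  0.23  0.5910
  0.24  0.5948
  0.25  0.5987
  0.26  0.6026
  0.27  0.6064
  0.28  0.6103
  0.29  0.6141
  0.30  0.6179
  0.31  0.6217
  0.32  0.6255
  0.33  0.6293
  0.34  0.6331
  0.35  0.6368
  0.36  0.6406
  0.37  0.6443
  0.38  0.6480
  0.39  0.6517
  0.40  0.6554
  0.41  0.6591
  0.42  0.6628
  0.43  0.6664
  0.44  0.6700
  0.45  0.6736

T = 1;  σ√T = 0.2200
d₁ = [ln(420/412) + (0.052 − 0.007 + 0.22²/2)·1] / 0.2200 = [0.0192 + 0.0692] / 0.2200 = 0.4020 ≈ 0.40
d₂ = d₁ − σ√T = 0.4020 − 0.2200 = 0.1820 ≈ 0.18
exp(−qT) = exp(−0.007·1) = 0.9930;  exp(−rT) = exp(−0.052·1) = 0.9493
N(d₁) = N(0.40) = 0.6554;  N(d₂) = N(0.18) = 0.5714
C = 420·0.9930·0.6554 − 412·0.9493·0.5714 = 273.3411 − 223.4812 = 49.8600

€49.86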